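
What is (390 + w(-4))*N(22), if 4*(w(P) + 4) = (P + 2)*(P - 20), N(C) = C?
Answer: 8756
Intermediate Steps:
w(P) = -4 + (-20 + P)*(2 + P)/4 (w(P) = -4 + ((P + 2)*(P - 20))/4 = -4 + ((2 + P)*(-20 + P))/4 = -4 + ((-20 + P)*(2 + P))/4 = -4 + (-20 + P)*(2 + P)/4)
(390 + w(-4))*N(22) = (390 + (-14 - 9/2*(-4) + (1/4)*(-4)**2))*22 = (390 + (-14 + 18 + (1/4)*16))*22 = (390 + (-14 + 18 + 4))*22 = (390 + 8)*22 = 398*22 = 8756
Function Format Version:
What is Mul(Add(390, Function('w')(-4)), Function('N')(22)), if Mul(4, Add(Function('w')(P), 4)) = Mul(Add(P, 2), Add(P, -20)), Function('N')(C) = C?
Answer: 8756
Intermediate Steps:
Function('w')(P) = Add(-4, Mul(Rational(1, 4), Add(-20, P), Add(2, P))) (Function('w')(P) = Add(-4, Mul(Rational(1, 4), Mul(Add(P, 2), Add(P, -20)))) = Add(-4, Mul(Rational(1, 4), Mul(Add(2, P), Add(-20, P)))) = Add(-4, Mul(Rational(1, 4), Mul(Add(-20, P), Add(2, P)))) = Add(-4, Mul(Rational(1, 4), Add(-20, P), Add(2, P))))
Mul(Add(390, Function('w')(-4)), Function('N')(22)) = Mul(Add(390, Add(-14, Mul(Rational(-9, 2), -4), Mul(Rational(1, 4), Pow(-4, 2)))), 22) = Mul(Add(390, Add(-14, 18, Mul(Rational(1, 4), 16))), 22) = Mul(Add(390, Add(-14, 18, 4)), 22) = Mul(Add(390, 8), 22) = Mul(398, 22) = 8756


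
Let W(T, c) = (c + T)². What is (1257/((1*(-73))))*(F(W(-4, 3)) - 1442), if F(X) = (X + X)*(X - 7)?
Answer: 1827678/73 ≈ 25037.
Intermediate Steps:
W(T, c) = (T + c)²
F(X) = 2*X*(-7 + X) (F(X) = (2*X)*(-7 + X) = 2*X*(-7 + X))
(1257/((1*(-73))))*(F(W(-4, 3)) - 1442) = (1257/((1*(-73))))*(2*(-4 + 3)²*(-7 + (-4 + 3)²) - 1442) = (1257/(-73))*(2*(-1)²*(-7 + (-1)²) - 1442) = (1257*(-1/73))*(2*1*(-7 + 1) - 1442) = -1257*(2*1*(-6) - 1442)/73 = -1257*(-12 - 1442)/73 = -1257/73*(-1454) = 1827678/73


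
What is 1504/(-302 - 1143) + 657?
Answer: 947861/1445 ≈ 655.96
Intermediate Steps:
1504/(-302 - 1143) + 657 = 1504/(-1445) + 657 = -1/1445*1504 + 657 = -1504/1445 + 657 = 947861/1445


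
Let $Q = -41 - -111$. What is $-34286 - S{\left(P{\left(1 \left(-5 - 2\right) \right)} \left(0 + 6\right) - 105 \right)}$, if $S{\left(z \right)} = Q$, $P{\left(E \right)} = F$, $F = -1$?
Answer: $-34356$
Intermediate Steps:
$P{\left(E \right)} = -1$
$Q = 70$ ($Q = -41 + 111 = 70$)
$S{\left(z \right)} = 70$
$-34286 - S{\left(P{\left(1 \left(-5 - 2\right) \right)} \left(0 + 6\right) - 105 \right)} = -34286 - 70 = -34356$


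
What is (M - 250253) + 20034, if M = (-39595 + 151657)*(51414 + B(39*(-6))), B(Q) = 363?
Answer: 5802003955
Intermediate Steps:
M = 5802234174 (M = (-39595 + 151657)*(51414 + 363) = 112062*51777 = 5802234174)
(M - 250253) + 20034 = (5802234174 - 250253) + 20034 = 5801983921 + 20034 = 5802003955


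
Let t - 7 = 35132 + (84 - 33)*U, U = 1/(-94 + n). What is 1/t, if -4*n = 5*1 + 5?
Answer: 193/6781725 ≈ 2.8459e-5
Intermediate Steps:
n = -5/2 (n = -(5*1 + 5)/4 = -(5 + 5)/4 = -1/4*10 = -5/2 ≈ -2.5000)
U = -2/193 (U = 1/(-94 - 5/2) = 1/(-193/2) = -2/193 ≈ -0.010363)
t = 6781725/193 (t = 7 + (35132 + (84 - 33)*(-2/193)) = 7 + (35132 + 51*(-2/193)) = 7 + (35132 - 102/193) = 7 + 6780374/193 = 6781725/193 ≈ 35139.)
1/t = 1/(6781725/193) = 193/6781725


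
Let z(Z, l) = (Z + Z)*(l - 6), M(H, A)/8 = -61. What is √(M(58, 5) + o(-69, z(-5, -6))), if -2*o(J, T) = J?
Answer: I*√1814/2 ≈ 21.296*I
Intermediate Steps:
M(H, A) = -488 (M(H, A) = 8*(-61) = -488)
z(Z, l) = 2*Z*(-6 + l) (z(Z, l) = (2*Z)*(-6 + l) = 2*Z*(-6 + l))
o(J, T) = -J/2
√(M(58, 5) + o(-69, z(-5, -6))) = √(-488 - ½*(-69)) = √(-488 + 69/2) = √(-907/2) = I*√1814/2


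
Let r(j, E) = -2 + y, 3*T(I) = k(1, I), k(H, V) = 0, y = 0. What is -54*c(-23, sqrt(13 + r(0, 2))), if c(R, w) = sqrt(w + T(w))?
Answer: -54*11**(1/4) ≈ -98.343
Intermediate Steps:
T(I) = 0 (T(I) = (1/3)*0 = 0)
r(j, E) = -2 (r(j, E) = -2 + 0 = -2)
c(R, w) = sqrt(w) (c(R, w) = sqrt(w + 0) = sqrt(w))
-54*c(-23, sqrt(13 + r(0, 2))) = -54*(13 - 2)**(1/4) = -54*11**(1/4)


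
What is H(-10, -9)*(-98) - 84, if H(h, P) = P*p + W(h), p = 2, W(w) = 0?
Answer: 1680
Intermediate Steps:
H(h, P) = 2*P (H(h, P) = P*2 + 0 = 2*P + 0 = 2*P)
H(-10, -9)*(-98) - 84 = (2*(-9))*(-98) - 84 = -18*(-98) - 84 = 1764 - 84 = 1680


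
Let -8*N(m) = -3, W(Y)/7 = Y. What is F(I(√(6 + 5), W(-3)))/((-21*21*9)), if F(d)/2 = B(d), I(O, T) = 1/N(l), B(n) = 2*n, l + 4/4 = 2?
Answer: -32/11907 ≈ -0.0026875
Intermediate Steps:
l = 1 (l = -1 + 2 = 1)
W(Y) = 7*Y
N(m) = 3/8 (N(m) = -⅛*(-3) = 3/8)
I(O, T) = 8/3 (I(O, T) = 1/(3/8) = 8/3)
F(d) = 4*d (F(d) = 2*(2*d) = 4*d)
F(I(√(6 + 5), W(-3)))/((-21*21*9)) = (4*(8/3))/((-21*21*9)) = 32/(3*((-441*9))) = (32/3)/(-3969) = (32/3)*(-1/3969) = -32/11907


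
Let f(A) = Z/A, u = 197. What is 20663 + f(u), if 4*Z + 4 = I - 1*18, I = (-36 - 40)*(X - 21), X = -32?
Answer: 8143225/394 ≈ 20668.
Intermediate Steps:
I = 4028 (I = (-36 - 40)*(-32 - 21) = -76*(-53) = 4028)
Z = 2003/2 (Z = -1 + (4028 - 1*18)/4 = -1 + (4028 - 18)/4 = -1 + (¼)*4010 = -1 + 2005/2 = 2003/2 ≈ 1001.5)
f(A) = 2003/(2*A)
20663 + f(u) = 20663 + (2003/2)/197 = 20663 + (2003/2)*(1/197) = 20663 + 2003/394 = 8143225/394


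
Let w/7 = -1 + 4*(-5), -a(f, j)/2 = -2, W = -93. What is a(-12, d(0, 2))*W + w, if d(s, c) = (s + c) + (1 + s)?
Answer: -519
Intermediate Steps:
d(s, c) = 1 + c + 2*s (d(s, c) = (c + s) + (1 + s) = 1 + c + 2*s)
a(f, j) = 4 (a(f, j) = -2*(-2) = 4)
w = -147 (w = 7*(-1 + 4*(-5)) = 7*(-1 - 20) = 7*(-21) = -147)
a(-12, d(0, 2))*W + w = 4*(-93) - 147 = -372 - 147 = -519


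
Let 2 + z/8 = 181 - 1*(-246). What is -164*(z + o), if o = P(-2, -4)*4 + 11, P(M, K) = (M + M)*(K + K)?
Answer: -580396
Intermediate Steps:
P(M, K) = 4*K*M (P(M, K) = (2*M)*(2*K) = 4*K*M)
z = 3400 (z = -16 + 8*(181 - 1*(-246)) = -16 + 8*(181 + 246) = -16 + 8*427 = -16 + 3416 = 3400)
o = 139 (o = (4*(-4)*(-2))*4 + 11 = 32*4 + 11 = 128 + 11 = 139)
-164*(z + o) = -164*(3400 + 139) = -164*3539 = -580396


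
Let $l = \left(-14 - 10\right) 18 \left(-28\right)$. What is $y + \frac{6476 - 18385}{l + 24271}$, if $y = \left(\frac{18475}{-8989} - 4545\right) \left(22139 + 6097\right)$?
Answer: $- \frac{41971285047459761}{326902963} \approx -1.2839 \cdot 10^{8}$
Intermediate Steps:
$y = - \frac{1154103581280}{8989}$ ($y = \left(18475 \left(- \frac{1}{8989}\right) - 4545\right) 28236 = \left(- \frac{18475}{8989} - 4545\right) 28236 = \left(- \frac{40873480}{8989}\right) 28236 = - \frac{1154103581280}{8989} \approx -1.2839 \cdot 10^{8}$)
$l = 12096$ ($l = \left(-14 - 10\right) 18 \left(-28\right) = \left(-24\right) 18 \left(-28\right) = \left(-432\right) \left(-28\right) = 12096$)
$y + \frac{6476 - 18385}{l + 24271} = - \frac{1154103581280}{8989} + \frac{6476 - 18385}{12096 + 24271} = - \frac{1154103581280}{8989} - \frac{11909}{36367} = - \frac{41971285047459761}{326902963}$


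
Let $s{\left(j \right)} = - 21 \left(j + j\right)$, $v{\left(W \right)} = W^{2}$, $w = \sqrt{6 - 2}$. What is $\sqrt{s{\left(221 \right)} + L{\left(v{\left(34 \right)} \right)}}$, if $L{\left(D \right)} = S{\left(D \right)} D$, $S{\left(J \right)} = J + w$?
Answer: $\sqrt{1329366} \approx 1153.0$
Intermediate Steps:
$w = 2$ ($w = \sqrt{4} = 2$)
$S{\left(J \right)} = 2 + J$ ($S{\left(J \right)} = J + 2 = 2 + J$)
$L{\left(D \right)} = D \left(2 + D\right)$ ($L{\left(D \right)} = \left(2 + D\right) D = D \left(2 + D\right)$)
$s{\left(j \right)} = - 42 j$ ($s{\left(j \right)} = - 21 \cdot 2 j = - 42 j$)
$\sqrt{s{\left(221 \right)} + L{\left(v{\left(34 \right)} \right)}} = \sqrt{\left(-42\right) 221 + 34^{2} \left(2 + 34^{2}\right)} = \sqrt{-9282 + 1156 \left(2 + 1156\right)} = \sqrt{-9282 + 1156 \cdot 1158} = \sqrt{-9282 + 1338648} = \sqrt{1329366}$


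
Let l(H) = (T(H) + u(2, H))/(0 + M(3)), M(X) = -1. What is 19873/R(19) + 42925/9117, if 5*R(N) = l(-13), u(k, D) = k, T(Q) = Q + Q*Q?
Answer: -899128555/1440486 ≈ -624.18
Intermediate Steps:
T(Q) = Q + Q²
l(H) = -2 - H*(1 + H) (l(H) = (H*(1 + H) + 2)/(0 - 1) = (2 + H*(1 + H))/(-1) = (2 + H*(1 + H))*(-1) = -2 - H*(1 + H))
R(N) = -158/5 (R(N) = (-2 - 1*(-13)*(1 - 13))/5 = (-2 - 1*(-13)*(-12))/5 = (-2 - 156)/5 = (⅕)*(-158) = -158/5)
19873/R(19) + 42925/9117 = 19873/(-158/5) + 42925/9117 = 19873*(-5/158) + 42925*(1/9117) = -99365/158 + 42925/9117 = -899128555/1440486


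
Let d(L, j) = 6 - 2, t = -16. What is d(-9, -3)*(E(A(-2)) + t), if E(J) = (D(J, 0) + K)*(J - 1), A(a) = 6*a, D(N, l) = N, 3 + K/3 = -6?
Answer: 1964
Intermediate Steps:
K = -27 (K = -9 + 3*(-6) = -9 - 18 = -27)
d(L, j) = 4
E(J) = (-1 + J)*(-27 + J) (E(J) = (J - 27)*(J - 1) = (-27 + J)*(-1 + J) = (-1 + J)*(-27 + J))
d(-9, -3)*(E(A(-2)) + t) = 4*((27 + (6*(-2))² - 168*(-2)) - 16) = 4*((27 + (-12)² - 28*(-12)) - 16) = 4*((27 + 144 + 336) - 16) = 4*(507 - 16) = 4*491 = 1964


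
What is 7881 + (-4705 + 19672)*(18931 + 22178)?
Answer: 615286284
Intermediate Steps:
7881 + (-4705 + 19672)*(18931 + 22178) = 7881 + 14967*41109 = 7881 + 615278403 = 615286284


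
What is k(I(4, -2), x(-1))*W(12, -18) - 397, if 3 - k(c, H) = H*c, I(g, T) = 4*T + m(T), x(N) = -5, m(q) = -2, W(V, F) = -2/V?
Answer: -2335/6 ≈ -389.17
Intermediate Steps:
I(g, T) = -2 + 4*T (I(g, T) = 4*T - 2 = -2 + 4*T)
k(c, H) = 3 - H*c
k(I(4, -2), x(-1))*W(12, -18) - 397 = (3 - 1*(-5)*(-2 + 4*(-2)))*(-2/12) - 397 = (3 - 1*(-5)*(-2 - 8))*(-2*1/12) - 397 = (3 - 1*(-5)*(-10))*(-⅙) - 397 = (3 - 50)*(-⅙) - 397 = -47*(-⅙) - 397 = 47/6 - 397 = -2335/6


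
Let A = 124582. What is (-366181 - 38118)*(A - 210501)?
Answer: 34736965781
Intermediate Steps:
(-366181 - 38118)*(A - 210501) = (-366181 - 38118)*(124582 - 210501) = -404299*(-85919) = 34736965781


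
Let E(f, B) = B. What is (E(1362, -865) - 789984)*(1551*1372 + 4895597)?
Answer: -5554582520081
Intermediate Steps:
(E(1362, -865) - 789984)*(1551*1372 + 4895597) = (-865 - 789984)*(1551*1372 + 4895597) = -790849*(2127972 + 4895597) = -790849*7023569 = -5554582520081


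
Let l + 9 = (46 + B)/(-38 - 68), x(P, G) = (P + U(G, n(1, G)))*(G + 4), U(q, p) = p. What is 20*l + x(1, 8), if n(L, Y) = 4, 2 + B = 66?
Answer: -7460/53 ≈ -140.75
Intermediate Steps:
B = 64 (B = -2 + 66 = 64)
x(P, G) = (4 + G)*(4 + P) (x(P, G) = (P + 4)*(G + 4) = (4 + P)*(4 + G) = (4 + G)*(4 + P))
l = -532/53 (l = -9 + (46 + 64)/(-38 - 68) = -9 + 110/(-106) = -9 + 110*(-1/106) = -9 - 55/53 = -532/53 ≈ -10.038)
20*l + x(1, 8) = 20*(-532/53) + (16 + 4*8 + 4*1 + 8*1) = -10640/53 + (16 + 32 + 4 + 8) = -10640/53 + 60 = -7460/53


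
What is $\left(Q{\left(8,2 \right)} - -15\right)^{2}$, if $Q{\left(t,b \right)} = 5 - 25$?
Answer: $25$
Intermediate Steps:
$Q{\left(t,b \right)} = -20$ ($Q{\left(t,b \right)} = 5 - 25 = -20$)
$\left(Q{\left(8,2 \right)} - -15\right)^{2} = \left(-20 - -15\right)^{2} = \left(-20 + \left(-4 + 19\right)\right)^{2} = \left(-20 + 15\right)^{2} = \left(-5\right)^{2} = 25$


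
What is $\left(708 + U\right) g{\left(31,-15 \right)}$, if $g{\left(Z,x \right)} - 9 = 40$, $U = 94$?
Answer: $39298$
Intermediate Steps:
$g{\left(Z,x \right)} = 49$ ($g{\left(Z,x \right)} = 9 + 40 = 49$)
$\left(708 + U\right) g{\left(31,-15 \right)} = \left(708 + 94\right) 49 = 802 \cdot 49 = 39298$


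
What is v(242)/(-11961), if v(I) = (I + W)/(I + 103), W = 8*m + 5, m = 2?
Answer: -263/4126545 ≈ -6.3734e-5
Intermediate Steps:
W = 21 (W = 8*2 + 5 = 16 + 5 = 21)
v(I) = (21 + I)/(103 + I) (v(I) = (I + 21)/(I + 103) = (21 + I)/(103 + I))
v(242)/(-11961) = ((21 + 242)/(103 + 242))/(-11961) = (263/345)*(-1/11961) = -263/4126545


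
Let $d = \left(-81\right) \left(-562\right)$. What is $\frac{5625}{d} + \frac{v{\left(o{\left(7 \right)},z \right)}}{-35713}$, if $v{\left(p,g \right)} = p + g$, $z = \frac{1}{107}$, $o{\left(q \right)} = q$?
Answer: $\frac{2384513375}{19328089878} \approx 0.12337$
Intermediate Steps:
$z = \frac{1}{107} \approx 0.0093458$
$v{\left(p,g \right)} = g + p$
$d = 45522$
$\frac{5625}{d} + \frac{v{\left(o{\left(7 \right)},z \right)}}{-35713} = \frac{5625}{45522} + \frac{\frac{1}{107} + 7}{-35713} = 5625 \cdot \frac{1}{45522} + \frac{750}{107} \left(- \frac{1}{35713}\right) = \frac{625}{5058} - \frac{750}{3821291} = \frac{2384513375}{19328089878}$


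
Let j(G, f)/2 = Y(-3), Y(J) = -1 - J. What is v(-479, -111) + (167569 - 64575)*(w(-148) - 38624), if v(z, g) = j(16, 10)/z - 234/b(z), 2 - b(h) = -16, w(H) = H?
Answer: -1912782739503/479 ≈ -3.9933e+9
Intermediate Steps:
b(h) = 18 (b(h) = 2 - 1*(-16) = 2 + 16 = 18)
j(G, f) = 4 (j(G, f) = 2*(-1 - 1*(-3)) = 2*(-1 + 3) = 2*2 = 4)
v(z, g) = -13 + 4/z (v(z, g) = 4/z - 234/18 = 4/z - 234*1/18 = 4/z - 13 = -13 + 4/z)
v(-479, -111) + (167569 - 64575)*(w(-148) - 38624) = (-13 + 4/(-479)) + (167569 - 64575)*(-148 - 38624) = (-13 + 4*(-1/479)) + 102994*(-38772) = (-13 - 4/479) - 3993283368 = -6231/479 - 3993283368 = -1912782739503/479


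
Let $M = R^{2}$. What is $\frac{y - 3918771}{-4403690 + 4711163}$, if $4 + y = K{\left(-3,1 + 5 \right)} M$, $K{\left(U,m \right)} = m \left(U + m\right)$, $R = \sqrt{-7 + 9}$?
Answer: $- \frac{3918739}{307473} \approx -12.745$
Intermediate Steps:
$R = \sqrt{2} \approx 1.4142$
$M = 2$ ($M = \left(\sqrt{2}\right)^{2} = 2$)
$y = 32$ ($y = -4 + \left(1 + 5\right) \left(-3 + \left(1 + 5\right)\right) 2 = -4 + 6 \left(-3 + 6\right) 2 = -4 + 6 \cdot 3 \cdot 2 = -4 + 18 \cdot 2 = -4 + 36 = 32$)
$\frac{y - 3918771}{-4403690 + 4711163} = \frac{32 - 3918771}{-4403690 + 4711163} = - \frac{3918739}{307473}$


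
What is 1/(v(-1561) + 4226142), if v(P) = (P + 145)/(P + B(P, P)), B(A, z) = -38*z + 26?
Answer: 19261/81399720590 ≈ 2.3662e-7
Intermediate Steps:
B(A, z) = 26 - 38*z
v(P) = (145 + P)/(26 - 37*P) (v(P) = (P + 145)/(P + (26 - 38*P)) = (145 + P)/(26 - 37*P))
1/(v(-1561) + 4226142) = 1/((-145 - 1*(-1561))/(-26 + 37*(-1561)) + 4226142) = 1/((-145 + 1561)/(-26 - 57757) + 4226142) = 1/(1416/(-57783) + 4226142) = 1/(-1/57783*1416 + 4226142) = 1/(-472/19261 + 4226142) = 1/(81399720590/19261) = 19261/81399720590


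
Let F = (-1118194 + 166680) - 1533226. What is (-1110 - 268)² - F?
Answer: 4383624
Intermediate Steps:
F = -2484740 (F = -951514 - 1533226 = -2484740)
(-1110 - 268)² - F = (-1110 - 268)² - 1*(-2484740) = (-1378)² + 2484740 = 1898884 + 2484740 = 4383624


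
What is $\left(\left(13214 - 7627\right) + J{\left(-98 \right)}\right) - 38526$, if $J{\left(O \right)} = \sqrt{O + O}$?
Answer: $-32939 + 14 i \approx -32939.0 + 14.0 i$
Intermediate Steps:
$J{\left(O \right)} = \sqrt{2} \sqrt{O}$ ($J{\left(O \right)} = \sqrt{2 O} = \sqrt{2} \sqrt{O}$)
$\left(\left(13214 - 7627\right) + J{\left(-98 \right)}\right) - 38526 = \left(\left(13214 - 7627\right) + \sqrt{2} \sqrt{-98}\right) - 38526 = \left(5587 + \sqrt{2} \cdot 7 i \sqrt{2}\right) - 38526 = \left(5587 + 14 i\right) - 38526 = -32939 + 14 i$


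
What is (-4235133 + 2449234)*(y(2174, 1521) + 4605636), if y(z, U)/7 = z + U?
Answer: -8271393004399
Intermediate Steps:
y(z, U) = 7*U + 7*z (y(z, U) = 7*(z + U) = 7*(U + z) = 7*U + 7*z)
(-4235133 + 2449234)*(y(2174, 1521) + 4605636) = (-4235133 + 2449234)*((7*1521 + 7*2174) + 4605636) = -1785899*((10647 + 15218) + 4605636) = -1785899*(25865 + 4605636) = -1785899*4631501 = -8271393004399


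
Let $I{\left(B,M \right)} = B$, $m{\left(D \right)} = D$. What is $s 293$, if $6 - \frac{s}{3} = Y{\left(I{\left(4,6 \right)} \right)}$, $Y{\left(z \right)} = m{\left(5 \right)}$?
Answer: $879$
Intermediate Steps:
$Y{\left(z \right)} = 5$
$s = 3$ ($s = 18 - 15 = 3$)
$s 293 = 3 \cdot 293 = 879$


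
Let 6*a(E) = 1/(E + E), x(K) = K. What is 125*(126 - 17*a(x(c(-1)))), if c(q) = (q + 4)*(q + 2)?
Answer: 564875/36 ≈ 15691.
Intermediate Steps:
c(q) = (2 + q)*(4 + q) (c(q) = (4 + q)*(2 + q) = (2 + q)*(4 + q))
a(E) = 1/(12*E) (a(E) = 1/(6*(E + E)) = 1/(6*((2*E))) = (1/(2*E))/6 = 1/(12*E))
125*(126 - 17*a(x(c(-1)))) = 125*(126 - 17/(12*(8 + (-1)**2 + 6*(-1)))) = 125*(126 - 17/(12*(8 + 1 - 6))) = 125*(126 - 17/(12*3)) = 125*(126 - 17*1/36) = 125*(126 - 17/36) = 125*(4519/36) = 564875/36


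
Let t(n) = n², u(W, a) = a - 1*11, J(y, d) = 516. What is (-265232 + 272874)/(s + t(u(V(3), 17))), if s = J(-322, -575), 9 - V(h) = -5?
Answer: 3821/276 ≈ 13.844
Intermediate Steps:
V(h) = 14 (V(h) = 9 - 1*(-5) = 9 + 5 = 14)
s = 516
u(W, a) = -11 + a (u(W, a) = a - 11 = -11 + a)
(-265232 + 272874)/(s + t(u(V(3), 17))) = (-265232 + 272874)/(516 + (-11 + 17)²) = 7642/(516 + 6²) = 7642/(516 + 36) = 7642/552 = 7642*(1/552) = 3821/276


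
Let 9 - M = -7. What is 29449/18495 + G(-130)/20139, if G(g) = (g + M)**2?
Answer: 2027821/906255 ≈ 2.2376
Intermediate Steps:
M = 16 (M = 9 - 1*(-7) = 9 + 7 = 16)
G(g) = (16 + g)**2 (G(g) = (g + 16)**2 = (16 + g)**2)
29449/18495 + G(-130)/20139 = 29449/18495 + (16 - 130)**2/20139 = 29449*(1/18495) + (-114)**2*(1/20139) = 29449/18495 + 12996*(1/20139) = 29449/18495 + 4332/6713 = 2027821/906255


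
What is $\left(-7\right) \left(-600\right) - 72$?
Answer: $4128$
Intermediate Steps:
$\left(-7\right) \left(-600\right) - 72 = 4200 - 72 = 4128$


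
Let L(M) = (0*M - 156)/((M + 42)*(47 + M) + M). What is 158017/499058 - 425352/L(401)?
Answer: 3517844268454041/6487754 ≈ 5.4223e+8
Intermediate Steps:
L(M) = -156/(M + (42 + M)*(47 + M)) (L(M) = (0 - 156)/((42 + M)*(47 + M) + M) = -156/(M + (42 + M)*(47 + M)))
158017/499058 - 425352/L(401) = 158017/499058 - 425352/((-156/(1974 + 401² + 90*401))) = 158017*(1/499058) - 425352/((-156/(1974 + 160801 + 36090))) = 158017/499058 - 425352/((-156/198865)) = 158017/499058 - 425352/((-156*1/198865)) = 158017/499058 - 425352/(-156/198865) = 158017/499058 - 425352*(-198865/156) = 158017/499058 + 7048968790/13 = 3517844268454041/6487754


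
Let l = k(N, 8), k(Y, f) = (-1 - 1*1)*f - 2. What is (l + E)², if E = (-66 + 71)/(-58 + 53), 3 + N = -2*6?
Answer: 361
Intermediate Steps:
N = -15 (N = -3 - 2*6 = -3 - 12 = -15)
E = -1 (E = 5/(-5) = 5*(-⅕) = -1)
k(Y, f) = -2 - 2*f (k(Y, f) = (-1 - 1)*f - 2 = -2*f - 2 = -2 - 2*f)
l = -18 (l = -2 - 2*8 = -2 - 16 = -18)
(l + E)² = (-18 - 1)² = (-19)² = 361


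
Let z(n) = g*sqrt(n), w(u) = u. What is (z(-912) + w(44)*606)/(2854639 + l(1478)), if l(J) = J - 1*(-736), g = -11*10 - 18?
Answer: 26664/2856853 - 512*I*sqrt(57)/2856853 ≈ 0.0093333 - 0.0013531*I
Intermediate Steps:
g = -128 (g = -110 - 18 = -128)
l(J) = 736 + J (l(J) = J + 736 = 736 + J)
z(n) = -128*sqrt(n)
(z(-912) + w(44)*606)/(2854639 + l(1478)) = (-512*I*sqrt(57) + 44*606)/(2854639 + (736 + 1478)) = (-512*I*sqrt(57) + 26664)/(2854639 + 2214) = (-512*I*sqrt(57) + 26664)/2856853 = (26664 - 512*I*sqrt(57))*(1/2856853) = 26664/2856853 - 512*I*sqrt(57)/2856853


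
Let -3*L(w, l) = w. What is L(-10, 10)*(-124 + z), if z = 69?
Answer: -550/3 ≈ -183.33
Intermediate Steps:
L(w, l) = -w/3
L(-10, 10)*(-124 + z) = (-1/3*(-10))*(-124 + 69) = (10/3)*(-55) = -550/3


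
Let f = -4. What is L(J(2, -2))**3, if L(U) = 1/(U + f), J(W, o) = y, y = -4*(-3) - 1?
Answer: 1/343 ≈ 0.0029155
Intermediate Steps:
y = 11 (y = 12 - 1 = 11)
J(W, o) = 11
L(U) = 1/(-4 + U) (L(U) = 1/(U - 4) = 1/(-4 + U))
L(J(2, -2))**3 = (1/(-4 + 11))**3 = (1/7)**3 = 1/343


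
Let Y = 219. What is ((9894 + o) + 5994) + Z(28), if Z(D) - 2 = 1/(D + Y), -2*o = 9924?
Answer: 2699217/247 ≈ 10928.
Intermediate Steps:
o = -4962 (o = -½*9924 = -4962)
Z(D) = 2 + 1/(219 + D) (Z(D) = 2 + 1/(D + 219) = 2 + 1/(219 + D))
((9894 + o) + 5994) + Z(28) = ((9894 - 4962) + 5994) + (439 + 2*28)/(219 + 28) = (4932 + 5994) + (439 + 56)/247 = 10926 + (1/247)*495 = 10926 + 495/247 = 2699217/247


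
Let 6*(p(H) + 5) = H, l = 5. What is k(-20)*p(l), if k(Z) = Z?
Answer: 250/3 ≈ 83.333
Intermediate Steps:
p(H) = -5 + H/6
k(-20)*p(l) = -20*(-5 + (⅙)*5) = -20*(-5 + ⅚) = -20*(-25/6) = 250/3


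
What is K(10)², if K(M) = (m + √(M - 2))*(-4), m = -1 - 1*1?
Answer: 192 - 128*√2 ≈ 10.981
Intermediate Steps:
m = -2 (m = -1 - 1 = -2)
K(M) = 8 - 4*√(-2 + M) (K(M) = (-2 + √(M - 2))*(-4) = (-2 + √(-2 + M))*(-4) = 8 - 4*√(-2 + M))
K(10)² = (8 - 4*√(-2 + 10))² = (8 - 8*√2)²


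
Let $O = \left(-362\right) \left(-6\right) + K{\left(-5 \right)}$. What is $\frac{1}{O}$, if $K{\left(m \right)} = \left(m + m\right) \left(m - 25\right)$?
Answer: $\frac{1}{2472} \approx 0.00040453$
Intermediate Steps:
$K{\left(m \right)} = 2 m \left(-25 + m\right)$
$O = 2472$ ($O = \left(-362\right) \left(-6\right) + 2 \left(-5\right) \left(-25 - 5\right) = 2172 + 2 \left(-5\right) \left(-30\right) = 2172 + 300 = 2472$)
$\frac{1}{O} = \frac{1}{2472}$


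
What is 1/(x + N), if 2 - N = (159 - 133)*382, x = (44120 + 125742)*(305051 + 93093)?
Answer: 1/67629526198 ≈ 1.4786e-11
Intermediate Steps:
x = 67629536128 (x = 169862*398144 = 67629536128)
N = -9930 (N = 2 - (159 - 133)*382 = 2 - 26*382 = 2 - 1*9932 = 2 - 9932 = -9930)
1/(x + N) = 1/(67629536128 - 9930) = 1/67629526198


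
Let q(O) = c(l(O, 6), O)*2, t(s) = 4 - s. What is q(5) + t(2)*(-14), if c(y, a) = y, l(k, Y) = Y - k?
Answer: -26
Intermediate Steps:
q(O) = 12 - 2*O (q(O) = (6 - O)*2 = 12 - 2*O)
q(5) + t(2)*(-14) = (12 - 2*5) + (4 - 1*2)*(-14) = (12 - 10) + (4 - 2)*(-14) = 2 + 2*(-14) = 2 - 28 = -26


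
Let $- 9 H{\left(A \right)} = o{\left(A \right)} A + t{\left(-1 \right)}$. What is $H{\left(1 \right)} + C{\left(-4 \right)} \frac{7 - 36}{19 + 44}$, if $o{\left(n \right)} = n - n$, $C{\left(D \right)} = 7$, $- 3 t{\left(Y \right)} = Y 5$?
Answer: $- \frac{92}{27} \approx -3.4074$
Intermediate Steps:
$t{\left(Y \right)} = - \frac{5 Y}{3}$ ($t{\left(Y \right)} = - \frac{Y 5}{3} = - \frac{5 Y}{3}$)
$o{\left(n \right)} = 0$
$H{\left(A \right)} = - \frac{5}{27}$ ($H{\left(A \right)} = - \frac{0 A - - \frac{5}{3}}{9} = - \frac{0 + \frac{5}{3}}{9} = \left(- \frac{1}{9}\right) \frac{5}{3} = - \frac{5}{27}$)
$H{\left(1 \right)} + C{\left(-4 \right)} \frac{7 - 36}{19 + 44} = - \frac{5}{27} + 7 \frac{7 - 36}{19 + 44} = - \frac{5}{27} + 7 \left(- \frac{29}{63}\right) = - \frac{5}{27} - \frac{29}{9} = - \frac{92}{27}$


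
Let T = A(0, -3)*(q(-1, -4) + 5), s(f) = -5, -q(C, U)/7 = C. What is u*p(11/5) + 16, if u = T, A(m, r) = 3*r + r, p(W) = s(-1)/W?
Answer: 3776/11 ≈ 343.27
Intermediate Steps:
q(C, U) = -7*C
p(W) = -5/W
A(m, r) = 4*r
T = -144 (T = (4*(-3))*(-7*(-1) + 5) = -12*(7 + 5) = -12*12 = -144)
u = -144
u*p(11/5) + 16 = -(-720)/(11/5) + 16 = -(-720)/(11*(⅕)) + 16 = -(-720)/11/5 + 16 = -(-720)*5/11 + 16 = -144*(-25/11) + 16 = 3600/11 + 16 = 3776/11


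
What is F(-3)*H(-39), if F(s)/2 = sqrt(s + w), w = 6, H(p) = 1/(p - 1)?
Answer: -sqrt(3)/20 ≈ -0.086603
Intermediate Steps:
H(p) = 1/(-1 + p)
F(s) = 2*sqrt(6 + s) (F(s) = 2*sqrt(s + 6) = 2*sqrt(6 + s))
F(-3)*H(-39) = (2*sqrt(6 - 3))/(-1 - 39) = (2*sqrt(3))/(-40) = (2*sqrt(3))*(-1/40) = -sqrt(3)/20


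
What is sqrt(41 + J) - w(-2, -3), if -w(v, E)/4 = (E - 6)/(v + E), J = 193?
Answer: 36/5 + 3*sqrt(26) ≈ 22.497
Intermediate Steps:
w(v, E) = -4*(-6 + E)/(E + v) (w(v, E) = -4*(E - 6)/(v + E) = -4*(-6 + E)/(E + v))
sqrt(41 + J) - w(-2, -3) = sqrt(41 + 193) - 4*(6 - 1*(-3))/(-3 - 2) = sqrt(234) - 4*(6 + 3)/(-5) = 3*sqrt(26) - 4*(-1)*9/5 = 3*sqrt(26) - 1*(-36/5) = 3*sqrt(26) + 36/5 = 36/5 + 3*sqrt(26)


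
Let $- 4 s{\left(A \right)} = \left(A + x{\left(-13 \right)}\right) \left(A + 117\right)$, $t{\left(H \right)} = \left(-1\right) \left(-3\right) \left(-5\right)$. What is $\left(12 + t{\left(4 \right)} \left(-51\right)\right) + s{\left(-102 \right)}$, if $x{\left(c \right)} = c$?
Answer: $\frac{4833}{4} \approx 1208.3$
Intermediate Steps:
$t{\left(H \right)} = -15$ ($t{\left(H \right)} = 3 \left(-5\right) = -15$)
$s{\left(A \right)} = - \frac{\left(-13 + A\right) \left(117 + A\right)}{4}$ ($s{\left(A \right)} = - \frac{\left(A - 13\right) \left(A + 117\right)}{4} = - \frac{\left(-13 + A\right) \left(117 + A\right)}{4}$)
$\left(12 + t{\left(4 \right)} \left(-51\right)\right) + s{\left(-102 \right)} = \left(12 - -765\right) - \left(- \frac{12129}{4} + 2601\right) = \left(12 + 765\right) + \left(\frac{1521}{4} + 2652 - 2601\right) = 777 + \left(\frac{1521}{4} + 2652 - 2601\right) = 777 + \frac{1725}{4} = \frac{4833}{4}$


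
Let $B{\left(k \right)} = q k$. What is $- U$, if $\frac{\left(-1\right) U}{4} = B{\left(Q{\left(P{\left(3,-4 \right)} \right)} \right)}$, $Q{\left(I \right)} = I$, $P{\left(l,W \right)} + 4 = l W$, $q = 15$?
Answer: $-960$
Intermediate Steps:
$P{\left(l,W \right)} = -4 + W l$ ($P{\left(l,W \right)} = -4 + l W = -4 + W l$)
$B{\left(k \right)} = 15 k$
$U = 960$ ($U = - 4 \cdot 15 \left(-4 - 12\right) = - 4 \cdot 15 \left(-16\right) = \left(-4\right) \left(-240\right) = 960$)
$- U = \left(-1\right) 960 = -960$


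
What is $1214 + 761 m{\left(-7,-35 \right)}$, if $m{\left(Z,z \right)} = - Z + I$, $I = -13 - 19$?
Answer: $-17811$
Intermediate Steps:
$I = -32$
$m{\left(Z,z \right)} = -32 - Z$ ($m{\left(Z,z \right)} = - Z - 32 = -32 - Z$)
$1214 + 761 m{\left(-7,-35 \right)} = 1214 + 761 \left(-32 - -7\right) = 1214 + 761 \left(-32 + 7\right) = 1214 + 761 \left(-25\right) = 1214 - 19025 = -17811$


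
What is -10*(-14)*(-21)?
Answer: -2940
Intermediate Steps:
-10*(-14)*(-21) = 140*(-21) = -2940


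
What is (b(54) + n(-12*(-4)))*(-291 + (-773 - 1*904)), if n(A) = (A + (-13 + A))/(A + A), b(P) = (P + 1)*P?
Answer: -11693323/2 ≈ -5.8467e+6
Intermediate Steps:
b(P) = P*(1 + P) (b(P) = (1 + P)*P = P*(1 + P))
n(A) = (-13 + 2*A)/(2*A) (n(A) = (-13 + 2*A)/((2*A)) = (-13 + 2*A)*(1/(2*A)) = (-13 + 2*A)/(2*A))
(b(54) + n(-12*(-4)))*(-291 + (-773 - 1*904)) = (54*(1 + 54) + (-13/2 - 12*(-4))/((-12*(-4))))*(-291 + (-773 - 1*904)) = (54*55 + (-13/2 + 48)/48)*(-291 + (-773 - 904)) = (2970 + (1/48)*(83/2))*(-291 - 1677) = (2970 + 83/96)*(-1968) = (285203/96)*(-1968) = -11693323/2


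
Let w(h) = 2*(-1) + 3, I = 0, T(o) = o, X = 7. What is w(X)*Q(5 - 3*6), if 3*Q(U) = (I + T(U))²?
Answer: 169/3 ≈ 56.333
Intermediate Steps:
Q(U) = U²/3 (Q(U) = (0 + U)²/3 = U²/3)
w(h) = 1 (w(h) = -2 + 3 = 1)
w(X)*Q(5 - 3*6) = 1*((5 - 3*6)²/3) = 1*((5 - 18)²/3) = 1*((⅓)*(-13)²) = 1*((⅓)*169) = 1*(169/3) = 169/3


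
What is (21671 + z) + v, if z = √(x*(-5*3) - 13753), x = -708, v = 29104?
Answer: 50775 + I*√3133 ≈ 50775.0 + 55.973*I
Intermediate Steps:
z = I*√3133 (z = √(-(-3540)*3 - 13753) = √(-708*(-15) - 13753) = √(10620 - 13753) = √(-3133) = I*√3133 ≈ 55.973*I)
(21671 + z) + v = (21671 + I*√3133) + 29104 = 50775 + I*√3133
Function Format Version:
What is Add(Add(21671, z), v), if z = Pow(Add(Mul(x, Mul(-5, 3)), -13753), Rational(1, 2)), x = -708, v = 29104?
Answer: Add(50775, Mul(I, Pow(3133, Rational(1, 2)))) ≈ Add(50775., Mul(55.973, I))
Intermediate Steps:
z = Mul(I, Pow(3133, Rational(1, 2))) (z = Pow(Add(Mul(-708, Mul(-5, 3)), -13753), Rational(1, 2)) = Pow(Add(Mul(-708, -15), -13753), Rational(1, 2)) = Pow(Add(10620, -13753), Rational(1, 2)) = Pow(-3133, Rational(1, 2)) = Mul(I, Pow(3133, Rational(1, 2))) ≈ Mul(55.973, I))
Add(Add(21671, z), v) = Add(Add(21671, Mul(I, Pow(3133, Rational(1, 2)))), 29104) = Add(50775, Mul(I, Pow(3133, Rational(1, 2))))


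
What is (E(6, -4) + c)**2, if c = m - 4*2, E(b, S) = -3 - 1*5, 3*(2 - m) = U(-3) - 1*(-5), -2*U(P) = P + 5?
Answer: 2116/9 ≈ 235.11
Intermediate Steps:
U(P) = -5/2 - P/2 (U(P) = -(P + 5)/2 = -(5 + P)/2 = -5/2 - P/2)
m = 2/3 (m = 2 - ((-5/2 - 1/2*(-3)) - 1*(-5))/3 = 2 - ((-5/2 + 3/2) + 5)/3 = 2 - (-1 + 5)/3 = 2 - 1/3*4 = 2 - 4/3 = 2/3 ≈ 0.66667)
E(b, S) = -8 (E(b, S) = -3 - 5 = -8)
c = -22/3 (c = 2/3 - 4*2 = 2/3 - 1*8 = 2/3 - 8 = -22/3 ≈ -7.3333)
(E(6, -4) + c)**2 = (-8 - 22/3)**2 = (-46/3)**2 = 2116/9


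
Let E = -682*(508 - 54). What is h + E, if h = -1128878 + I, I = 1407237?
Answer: -31269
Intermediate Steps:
E = -309628 (E = -682*454 = -309628)
h = 278359 (h = -1128878 + 1407237 = 278359)
h + E = 278359 - 309628 = -31269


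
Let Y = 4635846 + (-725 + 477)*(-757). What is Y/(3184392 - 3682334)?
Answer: -2411791/248971 ≈ -9.6870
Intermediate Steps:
Y = 4823582 (Y = 4635846 - 248*(-757) = 4635846 + 187736 = 4823582)
Y/(3184392 - 3682334) = 4823582/(3184392 - 3682334) = 4823582/(-497942) = 4823582*(-1/497942) = -2411791/248971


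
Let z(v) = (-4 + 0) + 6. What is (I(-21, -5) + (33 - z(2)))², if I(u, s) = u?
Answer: 100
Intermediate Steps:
z(v) = 2 (z(v) = -4 + 6 = 2)
(I(-21, -5) + (33 - z(2)))² = (-21 + (33 - 1*2))² = (-21 + (33 - 2))² = (-21 + 31)² = 10² = 100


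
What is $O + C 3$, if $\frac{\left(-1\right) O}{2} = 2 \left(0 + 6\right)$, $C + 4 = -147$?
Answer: $-477$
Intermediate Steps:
$C = -151$ ($C = -4 - 147 = -151$)
$O = -24$ ($O = - 2 \cdot 2 \left(0 + 6\right) = - 2 \cdot 2 \cdot 6 = \left(-2\right) 12 = -24$)
$O + C 3 = -24 - 453 = -477$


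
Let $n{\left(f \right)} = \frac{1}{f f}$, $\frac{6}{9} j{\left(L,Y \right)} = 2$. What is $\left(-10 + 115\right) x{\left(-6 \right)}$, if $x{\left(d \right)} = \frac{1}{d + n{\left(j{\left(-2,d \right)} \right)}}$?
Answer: $- \frac{945}{53} \approx -17.83$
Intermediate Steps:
$j{\left(L,Y \right)} = 3$ ($j{\left(L,Y \right)} = \frac{3}{2} \cdot 2 = 3$)
$n{\left(f \right)} = \frac{1}{f^{2}}$
$x{\left(d \right)} = \frac{1}{\frac{1}{9} + d}$ ($x{\left(d \right)} = \frac{1}{d + \frac{1}{9}} = \frac{1}{\frac{1}{9} + d}$)
$\left(-10 + 115\right) x{\left(-6 \right)} = \left(-10 + 115\right) \frac{9}{1 + 9 \left(-6\right)} = 105 \frac{9}{1 - 54} = 105 \frac{9}{-53} = 105 \cdot 9 \left(- \frac{1}{53}\right) = 105 \left(- \frac{9}{53}\right) = - \frac{945}{53}$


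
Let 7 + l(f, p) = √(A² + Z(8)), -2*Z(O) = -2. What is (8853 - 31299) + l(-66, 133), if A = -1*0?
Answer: -22452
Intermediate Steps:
Z(O) = 1 (Z(O) = -½*(-2) = 1)
A = 0
l(f, p) = -6 (l(f, p) = -7 + √(0² + 1) = -7 + √(0 + 1) = -7 + √1 = -7 + 1 = -6)
(8853 - 31299) + l(-66, 133) = (8853 - 31299) - 6 = -22446 - 6 = -22452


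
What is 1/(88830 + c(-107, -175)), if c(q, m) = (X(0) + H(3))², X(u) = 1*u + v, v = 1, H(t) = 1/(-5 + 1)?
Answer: 16/1421289 ≈ 1.1257e-5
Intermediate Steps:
H(t) = -¼ (H(t) = 1/(-4) = -¼)
X(u) = 1 + u (X(u) = 1*u + 1 = u + 1 = 1 + u)
c(q, m) = 9/16 (c(q, m) = ((1 + 0) - ¼)² = (1 - ¼)² = (¾)² = 9/16)
1/(88830 + c(-107, -175)) = 1/(88830 + 9/16) = 1/(1421289/16) = 16/1421289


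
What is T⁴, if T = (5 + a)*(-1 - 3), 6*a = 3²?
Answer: 456976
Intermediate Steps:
a = 3/2 (a = (⅙)*3² = (⅙)*9 = 3/2 ≈ 1.5000)
T = -26 (T = (5 + 3/2)*(-1 - 3) = (13/2)*(-4) = -26)
T⁴ = (-26)⁴ = 456976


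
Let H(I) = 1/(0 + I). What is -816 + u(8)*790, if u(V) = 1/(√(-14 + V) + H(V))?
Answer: -61568/77 - 10112*I*√6/77 ≈ -799.58 - 321.68*I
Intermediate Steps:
H(I) = 1/I
u(V) = 1/(1/V + √(-14 + V)) (u(V) = 1/(√(-14 + V) + 1/V) = 1/(1/V + √(-14 + V)))
-816 + u(8)*790 = -816 + (8/(1 + 8*√(-14 + 8)))*790 = -816 + (8/(1 + 8*√(-6)))*790 = -816 + (8/(1 + 8*(I*√6)))*790 = -816 + (8/(1 + 8*I*√6))*790 = -816 + 6320/(1 + 8*I*√6)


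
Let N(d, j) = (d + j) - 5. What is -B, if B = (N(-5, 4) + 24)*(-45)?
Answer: 810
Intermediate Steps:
N(d, j) = -5 + d + j
B = -810 (B = ((-5 - 5 + 4) + 24)*(-45) = (-6 + 24)*(-45) = 18*(-45) = -810)
-B = -1*(-810) = 810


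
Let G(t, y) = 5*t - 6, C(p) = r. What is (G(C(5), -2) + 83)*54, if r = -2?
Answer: 3618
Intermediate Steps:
C(p) = -2
G(t, y) = -6 + 5*t
(G(C(5), -2) + 83)*54 = ((-6 + 5*(-2)) + 83)*54 = ((-6 - 10) + 83)*54 = (-16 + 83)*54 = 67*54 = 3618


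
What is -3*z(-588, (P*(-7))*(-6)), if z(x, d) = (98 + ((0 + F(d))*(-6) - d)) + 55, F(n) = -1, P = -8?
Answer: -1485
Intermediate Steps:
z(x, d) = 159 - d (z(x, d) = (98 + ((0 - 1)*(-6) - d)) + 55 = (98 + (-1*(-6) - d)) + 55 = (98 + (6 - d)) + 55 = (104 - d) + 55 = 159 - d)
-3*z(-588, (P*(-7))*(-6)) = -3*(159 - (-8*(-7))*(-6)) = -3*(159 - 56*(-6)) = -3*(159 - 1*(-336)) = -3*(159 + 336) = -3*495 = -1485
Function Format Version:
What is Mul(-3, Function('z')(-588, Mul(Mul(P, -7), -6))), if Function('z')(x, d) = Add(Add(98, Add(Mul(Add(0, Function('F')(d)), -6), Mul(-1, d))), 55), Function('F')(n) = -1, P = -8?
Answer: -1485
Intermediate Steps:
Function('z')(x, d) = Add(159, Mul(-1, d)) (Function('z')(x, d) = Add(Add(98, Add(Mul(Add(0, -1), -6), Mul(-1, d))), 55) = Add(Add(98, Add(Mul(-1, -6), Mul(-1, d))), 55) = Add(Add(98, Add(6, Mul(-1, d))), 55) = Add(Add(104, Mul(-1, d)), 55) = Add(159, Mul(-1, d)))
Mul(-3, Function('z')(-588, Mul(Mul(P, -7), -6))) = Mul(-3, Add(159, Mul(-1, Mul(Mul(-8, -7), -6)))) = Mul(-3, Add(159, Mul(-1, Mul(56, -6)))) = Mul(-3, Add(159, Mul(-1, -336))) = Mul(-3, Add(159, 336)) = Mul(-3, 495) = -1485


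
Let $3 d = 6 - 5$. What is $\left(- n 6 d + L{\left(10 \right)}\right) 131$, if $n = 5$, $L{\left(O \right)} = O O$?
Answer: $11790$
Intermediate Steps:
$L{\left(O \right)} = O^{2}$
$d = \frac{1}{3}$ ($d = \frac{6 - 5}{3} = \frac{1}{3} \cdot 1 = \frac{1}{3} \approx 0.33333$)
$\left(- n 6 d + L{\left(10 \right)}\right) 131 = \left(\left(-1\right) 5 \cdot 6 \cdot \frac{1}{3} + 10^{2}\right) 131 = \left(\left(-5\right) 6 \cdot \frac{1}{3} + 100\right) 131 = \left(\left(-30\right) \frac{1}{3} + 100\right) 131 = \left(-10 + 100\right) 131 = 90 \cdot 131 = 11790$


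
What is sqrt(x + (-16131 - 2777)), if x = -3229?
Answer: I*sqrt(22137) ≈ 148.79*I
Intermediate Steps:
sqrt(x + (-16131 - 2777)) = sqrt(-3229 + (-16131 - 2777)) = sqrt(-3229 - 18908) = sqrt(-22137) = I*sqrt(22137)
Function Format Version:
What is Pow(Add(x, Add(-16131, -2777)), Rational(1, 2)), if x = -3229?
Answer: Mul(I, Pow(22137, Rational(1, 2))) ≈ Mul(148.79, I)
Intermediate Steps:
Pow(Add(x, Add(-16131, -2777)), Rational(1, 2)) = Pow(Add(-3229, Add(-16131, -2777)), Rational(1, 2)) = Pow(Add(-3229, -18908), Rational(1, 2)) = Pow(-22137, Rational(1, 2)) = Mul(I, Pow(22137, Rational(1, 2)))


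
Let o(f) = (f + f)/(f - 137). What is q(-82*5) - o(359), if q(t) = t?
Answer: -45869/111 ≈ -413.23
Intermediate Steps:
o(f) = 2*f/(-137 + f) (o(f) = (2*f)/(-137 + f) = 2*f/(-137 + f))
q(-82*5) - o(359) = -82*5 - 2*359/(-137 + 359) = -410 - 2*359/222 = -410 - 1*359/111 = -410 - 359/111 = -45869/111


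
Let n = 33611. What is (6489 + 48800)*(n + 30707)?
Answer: 3556077902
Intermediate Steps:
(6489 + 48800)*(n + 30707) = (6489 + 48800)*(33611 + 30707) = 55289*64318 = 3556077902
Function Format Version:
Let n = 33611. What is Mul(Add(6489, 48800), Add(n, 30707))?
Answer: 3556077902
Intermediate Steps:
Mul(Add(6489, 48800), Add(n, 30707)) = Mul(Add(6489, 48800), Add(33611, 30707)) = Mul(55289, 64318) = 3556077902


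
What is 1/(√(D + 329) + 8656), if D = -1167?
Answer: 4328/37463587 - I*√838/74927174 ≈ 0.00011553 - 3.8635e-7*I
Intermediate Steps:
1/(√(D + 329) + 8656) = 1/(√(-1167 + 329) + 8656) = 1/(√(-838) + 8656) = 1/(I*√838 + 8656) = 1/(8656 + I*√838)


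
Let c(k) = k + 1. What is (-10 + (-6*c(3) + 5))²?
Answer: 841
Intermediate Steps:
c(k) = 1 + k
(-10 + (-6*c(3) + 5))² = (-10 + (-6*(1 + 3) + 5))² = (-10 + (-6*4 + 5))² = (-10 + (-24 + 5))² = (-10 - 19)² = (-29)² = 841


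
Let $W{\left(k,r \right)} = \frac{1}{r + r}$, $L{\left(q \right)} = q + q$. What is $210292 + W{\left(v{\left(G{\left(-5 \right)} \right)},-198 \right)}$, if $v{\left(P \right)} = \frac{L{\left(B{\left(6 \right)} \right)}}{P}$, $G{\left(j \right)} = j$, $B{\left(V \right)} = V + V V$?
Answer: $\frac{83275631}{396} \approx 2.1029 \cdot 10^{5}$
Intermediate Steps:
$B{\left(V \right)} = V + V^{2}$
$L{\left(q \right)} = 2 q$
$v{\left(P \right)} = \frac{84}{P}$ ($v{\left(P \right)} = \frac{2 \cdot 6 \left(1 + 6\right)}{P} = \frac{2 \cdot 6 \cdot 7}{P} = \frac{2 \cdot 42}{P} = \frac{84}{P}$)
$W{\left(k,r \right)} = \frac{1}{2 r}$
$210292 + W{\left(v{\left(G{\left(-5 \right)} \right)},-198 \right)} = 210292 + \frac{1}{2 \left(-198\right)} = 210292 + \frac{1}{2} \left(- \frac{1}{198}\right) = 210292 - \frac{1}{396} = \frac{83275631}{396}$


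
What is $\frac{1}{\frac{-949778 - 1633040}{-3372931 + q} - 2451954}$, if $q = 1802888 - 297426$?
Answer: $- \frac{1867469}{4578945501608} \approx -4.0784 \cdot 10^{-7}$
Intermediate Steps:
$q = 1505462$ ($q = 1802888 - 297426 = 1505462$)
$\frac{1}{\frac{-949778 - 1633040}{-3372931 + q} - 2451954} = \frac{1}{\frac{-949778 - 1633040}{-3372931 + 1505462} - 2451954} = \frac{1}{- \frac{2582818}{-1867469} - 2451954} = \frac{1}{\left(-2582818\right) \left(- \frac{1}{1867469}\right) - 2451954} = \frac{1}{\frac{2582818}{1867469} - 2451954} = \frac{1}{- \frac{4578945501608}{1867469}} = - \frac{1867469}{4578945501608}$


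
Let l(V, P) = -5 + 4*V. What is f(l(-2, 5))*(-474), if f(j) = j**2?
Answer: -80106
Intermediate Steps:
f(l(-2, 5))*(-474) = (-5 + 4*(-2))**2*(-474) = (-5 - 8)**2*(-474) = (-13)**2*(-474) = 169*(-474) = -80106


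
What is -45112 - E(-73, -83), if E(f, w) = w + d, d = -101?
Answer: -44928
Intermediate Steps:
E(f, w) = -101 + w (E(f, w) = w - 101 = -101 + w)
-45112 - E(-73, -83) = -45112 - (-101 - 83) = -45112 - 1*(-184) = -45112 + 184 = -44928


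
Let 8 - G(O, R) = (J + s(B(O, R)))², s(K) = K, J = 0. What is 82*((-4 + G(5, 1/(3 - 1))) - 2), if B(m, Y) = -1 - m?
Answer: -2788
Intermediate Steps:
G(O, R) = 8 - (-1 - O)² (G(O, R) = 8 - (0 + (-1 - O))² = 8 - (-1 - O)²)
82*((-4 + G(5, 1/(3 - 1))) - 2) = 82*((-4 + (8 - (1 + 5)²)) - 2) = 82*((-4 + (8 - 1*6²)) - 2) = 82*((-4 + (8 - 1*36)) - 2) = 82*((-4 + (8 - 36)) - 2) = 82*((-4 - 28) - 2) = 82*(-32 - 2) = 82*(-34) = -2788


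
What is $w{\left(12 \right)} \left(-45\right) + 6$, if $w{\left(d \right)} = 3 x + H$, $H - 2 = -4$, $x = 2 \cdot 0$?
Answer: $96$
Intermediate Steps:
$x = 0$
$H = -2$ ($H = 2 - 4 = -2$)
$w{\left(d \right)} = -2$ ($w{\left(d \right)} = 3 \cdot 0 - 2 = 0 - 2 = -2$)
$w{\left(12 \right)} \left(-45\right) + 6 = \left(-2\right) \left(-45\right) + 6 = 90 + 6 = 96$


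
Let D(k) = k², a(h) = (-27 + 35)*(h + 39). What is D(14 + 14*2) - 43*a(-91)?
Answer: 19652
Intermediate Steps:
a(h) = 312 + 8*h (a(h) = 8*(39 + h) = 312 + 8*h)
D(14 + 14*2) - 43*a(-91) = (14 + 14*2)² - 43*(312 + 8*(-91)) = (14 + 28)² - 43*(312 - 728) = 42² - 43*(-416) = 1764 - 1*(-17888) = 1764 + 17888 = 19652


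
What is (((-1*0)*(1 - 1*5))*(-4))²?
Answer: 0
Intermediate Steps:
(((-1*0)*(1 - 1*5))*(-4))² = ((0*(1 - 5))*(-4))² = ((0*(-4))*(-4))² = (0*(-4))² = 0² = 0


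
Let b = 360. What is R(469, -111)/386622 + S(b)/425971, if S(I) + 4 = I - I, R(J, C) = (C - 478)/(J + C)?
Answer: -804539623/58958934066396 ≈ -1.3646e-5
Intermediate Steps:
R(J, C) = (-478 + C)/(C + J)
S(I) = -4 (S(I) = -4 + (I - I) = -4 + 0 = -4)
R(469, -111)/386622 + S(b)/425971 = ((-478 - 111)/(-111 + 469))/386622 - 4/425971 = (-589/358)*(1/386622) - 4*1/425971 = ((1/358)*(-589))*(1/386622) - 4/425971 = -589/358*1/386622 - 4/425971 = -589/138410676 - 4/425971 = -804539623/58958934066396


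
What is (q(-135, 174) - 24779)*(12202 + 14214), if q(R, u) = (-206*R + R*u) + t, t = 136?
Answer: -536852368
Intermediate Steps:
q(R, u) = 136 - 206*R + R*u (q(R, u) = (-206*R + R*u) + 136 = 136 - 206*R + R*u)
(q(-135, 174) - 24779)*(12202 + 14214) = ((136 - 206*(-135) - 135*174) - 24779)*(12202 + 14214) = ((136 + 27810 - 23490) - 24779)*26416 = (4456 - 24779)*26416 = -20323*26416 = -536852368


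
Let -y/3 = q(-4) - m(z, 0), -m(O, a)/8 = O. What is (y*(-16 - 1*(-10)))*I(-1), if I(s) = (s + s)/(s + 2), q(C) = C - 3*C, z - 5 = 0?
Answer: -1728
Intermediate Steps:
z = 5 (z = 5 + 0 = 5)
m(O, a) = -8*O
q(C) = -2*C
I(s) = 2*s/(2 + s) (I(s) = (2*s)/(2 + s) = 2*s/(2 + s))
y = -144 (y = -3*(-2*(-4) - (-8)*5) = -3*(8 - 1*(-40)) = -3*(8 + 40) = -3*48 = -144)
(y*(-16 - 1*(-10)))*I(-1) = (-144*(-16 - 1*(-10)))*(2*(-1)/(2 - 1)) = (-144*(-16 + 10))*(2*(-1)/1) = (-144*(-6))*(2*(-1)*1) = 864*(-2) = -1728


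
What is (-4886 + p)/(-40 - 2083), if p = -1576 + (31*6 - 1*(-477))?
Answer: 5799/2123 ≈ 2.7315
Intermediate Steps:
p = -913 (p = -1576 + (186 + 477) = -1576 + 663 = -913)
(-4886 + p)/(-40 - 2083) = (-4886 - 913)/(-40 - 2083) = -5799/(-2123) = -5799*(-1/2123) = 5799/2123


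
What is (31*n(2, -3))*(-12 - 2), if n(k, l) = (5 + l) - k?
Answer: 0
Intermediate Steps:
n(k, l) = 5 + l - k
(31*n(2, -3))*(-12 - 2) = (31*(5 - 3 - 1*2))*(-12 - 2) = (31*(5 - 3 - 2))*(-14) = (31*0)*(-14) = 0*(-14) = 0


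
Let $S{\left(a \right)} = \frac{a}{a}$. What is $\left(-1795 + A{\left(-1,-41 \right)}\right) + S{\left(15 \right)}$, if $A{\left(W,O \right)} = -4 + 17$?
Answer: $-1781$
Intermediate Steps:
$S{\left(a \right)} = 1$
$A{\left(W,O \right)} = 13$
$\left(-1795 + A{\left(-1,-41 \right)}\right) + S{\left(15 \right)} = \left(-1795 + 13\right) + 1 = -1782 + 1 = -1781$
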